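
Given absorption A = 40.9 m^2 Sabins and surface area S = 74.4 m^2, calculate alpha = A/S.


Absorption coefficient = absorbed power / incident power
alpha = A / S = 40.9 / 74.4 = 0.54973


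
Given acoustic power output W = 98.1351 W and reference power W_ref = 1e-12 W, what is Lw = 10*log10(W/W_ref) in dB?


W / W_ref = 98.1351 / 1e-12 = 9.81351e+13
Lw = 10 * log10(9.81351e+13) = 139.92 dB


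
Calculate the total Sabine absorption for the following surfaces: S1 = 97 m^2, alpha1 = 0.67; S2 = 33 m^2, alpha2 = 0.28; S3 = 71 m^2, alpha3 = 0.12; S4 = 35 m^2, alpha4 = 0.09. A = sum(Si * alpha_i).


97 * 0.67 = 64.99
33 * 0.28 = 9.24
71 * 0.12 = 8.52
35 * 0.09 = 3.15
A_total = 64.99 + 9.24 + 8.52 + 3.15 = 85.9 m^2


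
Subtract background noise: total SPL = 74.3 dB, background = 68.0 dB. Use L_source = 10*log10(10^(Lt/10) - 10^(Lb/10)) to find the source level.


10^(74.3/10) = 2.69153e+07
10^(68.0/10) = 6.30957e+06
Difference = 2.69153e+07 - 6.30957e+06 = 2.06057e+07
L_source = 10*log10(2.06057e+07) = 73.14 dB


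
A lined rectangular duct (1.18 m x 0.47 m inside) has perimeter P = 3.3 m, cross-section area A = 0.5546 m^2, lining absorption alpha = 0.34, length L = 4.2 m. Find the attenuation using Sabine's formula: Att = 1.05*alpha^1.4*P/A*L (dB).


alpha^1.4 = 0.34^1.4 = 0.220836
Attenuation rate = 1.05 * alpha^1.4 * P / A
= 1.05 * 0.220836 * 3.3 / 0.5546 = 1.37973 dB/m
Total Att = 1.37973 * 4.2 = 5.7949 dB


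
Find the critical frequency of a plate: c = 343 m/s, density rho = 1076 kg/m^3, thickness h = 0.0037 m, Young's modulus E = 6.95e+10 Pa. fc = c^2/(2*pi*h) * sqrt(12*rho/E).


12*rho/E = 12*1076/6.95e+10 = 1.85784e-07
sqrt(12*rho/E) = sqrt(1.85784e-07) = 0.000431027
c^2/(2*pi*h) = 343^2/(2*pi*0.0037) = 5.06065e+06
fc = 5.06065e+06 * 0.000431027 = 2181.3 Hz


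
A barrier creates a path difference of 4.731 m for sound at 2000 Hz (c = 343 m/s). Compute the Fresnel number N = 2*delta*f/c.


N = 2*delta*f/c = 2*delta/lambda, where lambda = c/f
lambda = 343 / 2000 = 0.1715 m
N = 2 * 4.731 / 0.1715 = 55.172


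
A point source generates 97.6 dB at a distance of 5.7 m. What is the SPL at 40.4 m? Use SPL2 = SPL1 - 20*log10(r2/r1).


r2/r1 = 40.4/5.7 = 7.08772
Correction = 20*log10(7.08772) = 17.0101 dB
SPL2 = 97.6 - 17.0101 = 80.59 dB


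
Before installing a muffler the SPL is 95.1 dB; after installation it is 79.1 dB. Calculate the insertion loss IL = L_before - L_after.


Insertion loss = SPL without muffler - SPL with muffler
IL = 95.1 - 79.1 = 16 dB


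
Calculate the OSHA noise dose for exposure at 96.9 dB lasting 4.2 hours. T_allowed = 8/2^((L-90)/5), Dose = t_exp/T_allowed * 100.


T_allowed = 8 / 2^((96.9 - 90)/5) = 3.07375 hr
Dose = 4.2 / 3.07375 * 100 = 136.64 %


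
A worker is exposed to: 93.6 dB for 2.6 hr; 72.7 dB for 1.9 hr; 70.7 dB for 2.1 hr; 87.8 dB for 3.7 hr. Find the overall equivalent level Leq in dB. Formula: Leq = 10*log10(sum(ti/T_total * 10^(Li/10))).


T_total = 2.6 + 1.9 + 2.1 + 3.7 = 10.3 hr
(2.6/10.3) * 10^(93.6/10) = 5.78277e+08
(1.9/10.3) * 10^(72.7/10) = 3.43492e+06
(2.1/10.3) * 10^(70.7/10) = 2.39542e+06
(3.7/10.3) * 10^(87.8/10) = 2.16453e+08
Sum = 5.78277e+08 + 3.43492e+06 + 2.39542e+06 + 2.16453e+08 = 8.0056e+08
Leq = 10*log10(8.0056e+08) = 89.034 dB


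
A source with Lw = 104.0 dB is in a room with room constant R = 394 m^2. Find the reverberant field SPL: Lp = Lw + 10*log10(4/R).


4/R = 4/394 = 0.0101523
Lp = 104.0 + 10*log10(0.0101523) = 84.066 dB


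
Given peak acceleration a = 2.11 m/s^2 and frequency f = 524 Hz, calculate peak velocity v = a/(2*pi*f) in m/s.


omega = 2*pi*f = 2*pi*524 = 3292.39 rad/s
v = a / omega = 2.11 / 3292.39 = 0.00064087 m/s


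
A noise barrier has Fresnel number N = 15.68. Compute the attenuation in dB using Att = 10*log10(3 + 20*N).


3 + 20*N = 3 + 20*15.68 = 316.6
Att = 10*log10(316.6) = 25.005 dB


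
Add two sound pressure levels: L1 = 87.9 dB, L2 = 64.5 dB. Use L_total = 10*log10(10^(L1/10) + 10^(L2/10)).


10^(87.9/10) = 6.16595e+08
10^(64.5/10) = 2.81838e+06
Sum = 6.16595e+08 + 2.81838e+06 = 6.19413e+08
L_total = 10*log10(6.19413e+08) = 87.92 dB


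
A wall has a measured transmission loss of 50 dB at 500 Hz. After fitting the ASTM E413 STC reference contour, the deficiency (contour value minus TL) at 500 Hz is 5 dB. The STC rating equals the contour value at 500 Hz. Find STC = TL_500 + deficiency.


By ASTM E413, STC = value of the fitted reference contour at 500 Hz.
Contour value at 500 Hz = TL_500 + deficiency = 50 + 5 = 55
STC = 55


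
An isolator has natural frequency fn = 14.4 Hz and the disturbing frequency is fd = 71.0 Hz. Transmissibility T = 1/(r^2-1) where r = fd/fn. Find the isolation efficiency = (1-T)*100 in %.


r = 71.0 / 14.4 = 4.93056
r^2 - 1 = 4.93056^2 - 1 = 23.3104
T = 1/23.3104 = 0.0428993
Efficiency = (1 - 0.0428993)*100 = 95.71 %


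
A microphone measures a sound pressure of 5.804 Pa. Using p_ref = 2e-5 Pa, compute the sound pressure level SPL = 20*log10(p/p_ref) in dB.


p / p_ref = 5.804 / 2e-5 = 290200
SPL = 20 * log10(290200) = 109.25 dB


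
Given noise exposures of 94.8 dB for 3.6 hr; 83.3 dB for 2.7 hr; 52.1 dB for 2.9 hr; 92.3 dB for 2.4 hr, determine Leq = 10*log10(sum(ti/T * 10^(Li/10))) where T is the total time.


T_total = 3.6 + 2.7 + 2.9 + 2.4 = 11.6 hr
(3.6/11.6) * 10^(94.8/10) = 9.37226e+08
(2.7/11.6) * 10^(83.3/10) = 4.97629e+07
(2.9/11.6) * 10^(52.1/10) = 40545.3
(2.4/11.6) * 10^(92.3/10) = 3.51361e+08
Sum = 9.37226e+08 + 4.97629e+07 + 40545.3 + 3.51361e+08 = 1.33839e+09
Leq = 10*log10(1.33839e+09) = 91.266 dB


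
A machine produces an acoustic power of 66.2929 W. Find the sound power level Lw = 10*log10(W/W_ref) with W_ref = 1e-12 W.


W / W_ref = 66.2929 / 1e-12 = 6.62929e+13
Lw = 10 * log10(6.62929e+13) = 138.21 dB


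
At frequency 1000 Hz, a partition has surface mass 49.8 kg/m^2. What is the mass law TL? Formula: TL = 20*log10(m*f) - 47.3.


m * f = 49.8 * 1000 = 49800
20*log10(49800) = 93.9446 dB
TL = 93.9446 - 47.3 = 46.645 dB


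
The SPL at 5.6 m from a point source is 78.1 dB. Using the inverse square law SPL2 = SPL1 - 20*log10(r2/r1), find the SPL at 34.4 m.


r2/r1 = 34.4/5.6 = 6.14286
Correction = 20*log10(6.14286) = 15.7674 dB
SPL2 = 78.1 - 15.7674 = 62.333 dB


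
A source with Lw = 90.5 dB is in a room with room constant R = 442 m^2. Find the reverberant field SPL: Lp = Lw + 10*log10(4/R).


4/R = 4/442 = 0.00904977
Lp = 90.5 + 10*log10(0.00904977) = 70.066 dB


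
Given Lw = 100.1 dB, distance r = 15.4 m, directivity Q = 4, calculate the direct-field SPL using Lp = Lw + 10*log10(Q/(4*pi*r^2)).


4*pi*r^2 = 4*pi*15.4^2 = 2980.24 m^2
Q / (4*pi*r^2) = 4 / 2980.24 = 0.00134217
Lp = 100.1 + 10*log10(0.00134217) = 71.378 dB


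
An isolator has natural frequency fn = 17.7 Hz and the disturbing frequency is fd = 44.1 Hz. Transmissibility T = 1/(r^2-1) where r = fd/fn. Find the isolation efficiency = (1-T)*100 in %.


r = 44.1 / 17.7 = 2.49153
r^2 - 1 = 2.49153^2 - 1 = 5.20772
T = 1/5.20772 = 0.192023
Efficiency = (1 - 0.192023)*100 = 80.798 %


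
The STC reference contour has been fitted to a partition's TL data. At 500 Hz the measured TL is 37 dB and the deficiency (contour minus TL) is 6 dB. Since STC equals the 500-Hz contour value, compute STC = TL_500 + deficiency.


By ASTM E413, STC = value of the fitted reference contour at 500 Hz.
Contour value at 500 Hz = TL_500 + deficiency = 37 + 6 = 43
STC = 43


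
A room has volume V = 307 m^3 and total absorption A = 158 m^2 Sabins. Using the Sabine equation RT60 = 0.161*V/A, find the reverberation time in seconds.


RT60 = 0.161 * 307 / 158 = 0.31283 s


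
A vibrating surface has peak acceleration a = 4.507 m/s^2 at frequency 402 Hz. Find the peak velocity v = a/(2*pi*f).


omega = 2*pi*f = 2*pi*402 = 2525.84 rad/s
v = a / omega = 4.507 / 2525.84 = 0.0017844 m/s


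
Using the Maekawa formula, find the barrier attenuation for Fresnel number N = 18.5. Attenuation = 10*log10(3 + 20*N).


3 + 20*N = 3 + 20*18.5 = 373
Att = 10*log10(373) = 25.717 dB


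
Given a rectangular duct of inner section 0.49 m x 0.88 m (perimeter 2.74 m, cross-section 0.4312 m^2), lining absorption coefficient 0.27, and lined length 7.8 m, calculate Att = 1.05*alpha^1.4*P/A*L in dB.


alpha^1.4 = 0.27^1.4 = 0.159922
Attenuation rate = 1.05 * alpha^1.4 * P / A
= 1.05 * 0.159922 * 2.74 / 0.4312 = 1.06701 dB/m
Total Att = 1.06701 * 7.8 = 8.3227 dB


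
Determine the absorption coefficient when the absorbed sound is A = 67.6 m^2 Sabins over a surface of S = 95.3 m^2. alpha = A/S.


Absorption coefficient = absorbed power / incident power
alpha = A / S = 67.6 / 95.3 = 0.70934


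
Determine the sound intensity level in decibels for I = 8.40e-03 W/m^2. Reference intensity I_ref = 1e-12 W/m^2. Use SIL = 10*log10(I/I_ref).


I / I_ref = 8.40e-03 / 1e-12 = 8.4e+09
SIL = 10 * log10(8.4e+09) = 99.243 dB


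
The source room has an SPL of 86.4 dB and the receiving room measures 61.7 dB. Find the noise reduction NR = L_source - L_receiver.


NR = L_source - L_receiver (difference between source and receiving room levels)
NR = 86.4 - 61.7 = 24.7 dB


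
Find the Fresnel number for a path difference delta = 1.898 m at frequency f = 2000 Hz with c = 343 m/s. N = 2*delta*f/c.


N = 2*delta*f/c = 2*delta/lambda, where lambda = c/f
lambda = 343 / 2000 = 0.1715 m
N = 2 * 1.898 / 0.1715 = 22.134


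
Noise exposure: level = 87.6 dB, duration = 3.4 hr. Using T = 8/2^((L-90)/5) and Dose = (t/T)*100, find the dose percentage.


T_allowed = 8 / 2^((87.6 - 90)/5) = 11.1579 hr
Dose = 3.4 / 11.1579 * 100 = 30.472 %


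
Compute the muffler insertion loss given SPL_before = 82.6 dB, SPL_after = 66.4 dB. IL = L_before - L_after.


Insertion loss = SPL without muffler - SPL with muffler
IL = 82.6 - 66.4 = 16.2 dB


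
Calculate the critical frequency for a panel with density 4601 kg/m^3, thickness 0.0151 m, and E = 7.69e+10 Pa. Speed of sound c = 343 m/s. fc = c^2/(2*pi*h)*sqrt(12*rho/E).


12*rho/E = 12*4601/7.69e+10 = 7.17971e-07
sqrt(12*rho/E) = sqrt(7.17971e-07) = 0.000847332
c^2/(2*pi*h) = 343^2/(2*pi*0.0151) = 1.24003e+06
fc = 1.24003e+06 * 0.000847332 = 1050.7 Hz


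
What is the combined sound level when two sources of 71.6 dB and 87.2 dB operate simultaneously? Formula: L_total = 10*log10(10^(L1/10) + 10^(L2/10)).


10^(71.6/10) = 1.44544e+07
10^(87.2/10) = 5.24807e+08
Sum = 1.44544e+07 + 5.24807e+08 = 5.39261e+08
L_total = 10*log10(5.39261e+08) = 87.318 dB


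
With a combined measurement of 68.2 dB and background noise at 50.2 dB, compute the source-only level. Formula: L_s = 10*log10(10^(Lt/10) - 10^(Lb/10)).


10^(68.2/10) = 6.60693e+06
10^(50.2/10) = 104713
Difference = 6.60693e+06 - 104713 = 6.50222e+06
L_source = 10*log10(6.50222e+06) = 68.131 dB


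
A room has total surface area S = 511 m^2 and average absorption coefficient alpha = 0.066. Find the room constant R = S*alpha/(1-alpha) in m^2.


R = 511 * 0.066 / (1 - 0.066) = 36.109 m^2


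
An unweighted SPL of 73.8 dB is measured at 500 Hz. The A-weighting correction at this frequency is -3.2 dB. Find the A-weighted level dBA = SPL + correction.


A-weighting table: 500 Hz -> -3.2 dB correction
SPL_A = SPL + correction = 73.8 + (-3.2) = 70.6 dBA


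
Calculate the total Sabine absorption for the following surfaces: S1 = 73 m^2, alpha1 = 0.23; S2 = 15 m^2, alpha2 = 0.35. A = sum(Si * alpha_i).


73 * 0.23 = 16.79
15 * 0.35 = 5.25
A_total = 16.79 + 5.25 = 22.04 m^2


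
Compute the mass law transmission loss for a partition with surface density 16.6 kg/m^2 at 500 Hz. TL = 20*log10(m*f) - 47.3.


m * f = 16.6 * 500 = 8300
20*log10(8300) = 78.3816 dB
TL = 78.3816 - 47.3 = 31.082 dB


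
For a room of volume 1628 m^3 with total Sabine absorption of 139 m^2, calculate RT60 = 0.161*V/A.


RT60 = 0.161 * 1628 / 139 = 1.8857 s


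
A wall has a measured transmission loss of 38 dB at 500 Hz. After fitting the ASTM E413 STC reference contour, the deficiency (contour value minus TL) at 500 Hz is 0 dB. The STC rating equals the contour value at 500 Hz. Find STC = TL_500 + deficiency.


By ASTM E413, STC = value of the fitted reference contour at 500 Hz.
Contour value at 500 Hz = TL_500 + deficiency = 38 + 0 = 38
STC = 38


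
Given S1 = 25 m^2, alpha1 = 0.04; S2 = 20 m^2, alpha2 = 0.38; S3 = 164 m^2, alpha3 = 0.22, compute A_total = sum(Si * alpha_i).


25 * 0.04 = 1
20 * 0.38 = 7.6
164 * 0.22 = 36.08
A_total = 1 + 7.6 + 36.08 = 44.68 m^2


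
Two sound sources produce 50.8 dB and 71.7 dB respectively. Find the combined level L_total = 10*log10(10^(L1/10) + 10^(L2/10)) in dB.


10^(50.8/10) = 120226
10^(71.7/10) = 1.47911e+07
Sum = 120226 + 1.47911e+07 = 1.49113e+07
L_total = 10*log10(1.49113e+07) = 71.735 dB


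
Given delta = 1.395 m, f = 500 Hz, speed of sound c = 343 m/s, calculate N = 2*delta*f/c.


N = 2*delta*f/c = 2*delta/lambda, where lambda = c/f
lambda = 343 / 500 = 0.686 m
N = 2 * 1.395 / 0.686 = 4.0671


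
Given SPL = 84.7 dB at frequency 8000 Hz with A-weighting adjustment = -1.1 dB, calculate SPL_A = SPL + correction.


A-weighting table: 8000 Hz -> -1.1 dB correction
SPL_A = SPL + correction = 84.7 + (-1.1) = 83.6 dBA


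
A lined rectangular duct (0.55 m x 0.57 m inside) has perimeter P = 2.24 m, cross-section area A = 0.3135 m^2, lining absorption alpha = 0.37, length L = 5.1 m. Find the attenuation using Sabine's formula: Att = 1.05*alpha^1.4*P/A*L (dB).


alpha^1.4 = 0.37^1.4 = 0.248589
Attenuation rate = 1.05 * alpha^1.4 * P / A
= 1.05 * 0.248589 * 2.24 / 0.3135 = 1.86501 dB/m
Total Att = 1.86501 * 5.1 = 9.5116 dB


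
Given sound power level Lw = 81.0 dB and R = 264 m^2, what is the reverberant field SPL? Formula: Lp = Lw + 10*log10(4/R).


4/R = 4/264 = 0.0151515
Lp = 81.0 + 10*log10(0.0151515) = 62.805 dB


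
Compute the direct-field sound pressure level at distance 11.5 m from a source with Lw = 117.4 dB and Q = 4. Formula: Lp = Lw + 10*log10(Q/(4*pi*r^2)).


4*pi*r^2 = 4*pi*11.5^2 = 1661.9 m^2
Q / (4*pi*r^2) = 4 / 1661.9 = 0.00240688
Lp = 117.4 + 10*log10(0.00240688) = 91.215 dB


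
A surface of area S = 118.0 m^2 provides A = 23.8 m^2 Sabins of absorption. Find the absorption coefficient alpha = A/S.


Absorption coefficient = absorbed power / incident power
alpha = A / S = 23.8 / 118.0 = 0.20169


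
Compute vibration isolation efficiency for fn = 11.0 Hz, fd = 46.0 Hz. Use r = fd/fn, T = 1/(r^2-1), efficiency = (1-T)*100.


r = 46.0 / 11.0 = 4.18182
r^2 - 1 = 4.18182^2 - 1 = 16.4876
T = 1/16.4876 = 0.0606516
Efficiency = (1 - 0.0606516)*100 = 93.935 %


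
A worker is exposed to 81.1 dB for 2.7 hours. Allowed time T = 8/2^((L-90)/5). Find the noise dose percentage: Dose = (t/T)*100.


T_allowed = 8 / 2^((81.1 - 90)/5) = 27.4741 hr
Dose = 2.7 / 27.4741 * 100 = 9.8274 %


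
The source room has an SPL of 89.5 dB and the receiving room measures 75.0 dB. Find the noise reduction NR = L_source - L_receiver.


NR = L_source - L_receiver (difference between source and receiving room levels)
NR = 89.5 - 75.0 = 14.5 dB


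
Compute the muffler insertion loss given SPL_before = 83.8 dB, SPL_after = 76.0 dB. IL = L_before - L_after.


Insertion loss = SPL without muffler - SPL with muffler
IL = 83.8 - 76.0 = 7.8 dB


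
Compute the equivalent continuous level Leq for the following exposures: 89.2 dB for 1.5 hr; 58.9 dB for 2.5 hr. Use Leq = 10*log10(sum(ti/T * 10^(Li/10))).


T_total = 1.5 + 2.5 = 4.0 hr
(1.5/4.0) * 10^(89.2/10) = 3.11911e+08
(2.5/4.0) * 10^(58.9/10) = 485154
Sum = 3.11911e+08 + 485154 = 3.12396e+08
Leq = 10*log10(3.12396e+08) = 84.947 dB


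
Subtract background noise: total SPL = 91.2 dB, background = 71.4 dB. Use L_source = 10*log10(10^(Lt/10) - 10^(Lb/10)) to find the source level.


10^(91.2/10) = 1.31826e+09
10^(71.4/10) = 1.38038e+07
Difference = 1.31826e+09 - 1.38038e+07 = 1.30446e+09
L_source = 10*log10(1.30446e+09) = 91.154 dB


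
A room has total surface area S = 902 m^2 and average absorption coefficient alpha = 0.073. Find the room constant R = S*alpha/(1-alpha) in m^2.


R = 902 * 0.073 / (1 - 0.073) = 71.031 m^2


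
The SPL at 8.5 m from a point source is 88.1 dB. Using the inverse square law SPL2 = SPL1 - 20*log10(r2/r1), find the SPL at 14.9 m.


r2/r1 = 14.9/8.5 = 1.75294
Correction = 20*log10(1.75294) = 4.87534 dB
SPL2 = 88.1 - 4.87534 = 83.225 dB


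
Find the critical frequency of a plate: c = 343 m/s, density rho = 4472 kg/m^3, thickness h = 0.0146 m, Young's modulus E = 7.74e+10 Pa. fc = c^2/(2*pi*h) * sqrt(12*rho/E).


12*rho/E = 12*4472/7.74e+10 = 6.93333e-07
sqrt(12*rho/E) = sqrt(6.93333e-07) = 0.000832666
c^2/(2*pi*h) = 343^2/(2*pi*0.0146) = 1.28249e+06
fc = 1.28249e+06 * 0.000832666 = 1067.9 Hz


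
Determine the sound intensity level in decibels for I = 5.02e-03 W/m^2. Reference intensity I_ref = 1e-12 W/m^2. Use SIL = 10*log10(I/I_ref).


I / I_ref = 5.02e-03 / 1e-12 = 5.02e+09
SIL = 10 * log10(5.02e+09) = 97.007 dB


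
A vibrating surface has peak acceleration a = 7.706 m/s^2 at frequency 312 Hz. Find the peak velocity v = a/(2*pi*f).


omega = 2*pi*f = 2*pi*312 = 1960.35 rad/s
v = a / omega = 7.706 / 1960.35 = 0.0039309 m/s


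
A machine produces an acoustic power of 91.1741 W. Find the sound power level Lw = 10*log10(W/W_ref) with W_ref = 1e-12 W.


W / W_ref = 91.1741 / 1e-12 = 9.11741e+13
Lw = 10 * log10(9.11741e+13) = 139.6 dB


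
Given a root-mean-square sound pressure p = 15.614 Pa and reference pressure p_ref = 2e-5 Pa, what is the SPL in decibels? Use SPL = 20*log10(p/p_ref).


p / p_ref = 15.614 / 2e-5 = 780700
SPL = 20 * log10(780700) = 117.85 dB


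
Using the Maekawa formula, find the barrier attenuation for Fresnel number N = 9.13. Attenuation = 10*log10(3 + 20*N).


3 + 20*N = 3 + 20*9.13 = 185.6
Att = 10*log10(185.6) = 22.686 dB


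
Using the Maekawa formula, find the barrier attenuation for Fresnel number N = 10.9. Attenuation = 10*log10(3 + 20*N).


3 + 20*N = 3 + 20*10.9 = 221
Att = 10*log10(221) = 23.444 dB


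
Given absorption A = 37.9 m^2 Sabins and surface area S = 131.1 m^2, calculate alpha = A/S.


Absorption coefficient = absorbed power / incident power
alpha = A / S = 37.9 / 131.1 = 0.28909


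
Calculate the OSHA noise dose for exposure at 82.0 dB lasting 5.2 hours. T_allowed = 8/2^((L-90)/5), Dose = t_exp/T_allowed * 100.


T_allowed = 8 / 2^((82.0 - 90)/5) = 24.2515 hr
Dose = 5.2 / 24.2515 * 100 = 21.442 %


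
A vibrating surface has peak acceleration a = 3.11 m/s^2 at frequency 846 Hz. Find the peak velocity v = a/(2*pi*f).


omega = 2*pi*f = 2*pi*846 = 5315.57 rad/s
v = a / omega = 3.11 / 5315.57 = 0.00058507 m/s


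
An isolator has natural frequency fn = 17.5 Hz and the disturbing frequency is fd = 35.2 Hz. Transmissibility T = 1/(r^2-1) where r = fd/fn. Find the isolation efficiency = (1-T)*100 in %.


r = 35.2 / 17.5 = 2.01143
r^2 - 1 = 2.01143^2 - 1 = 3.04585
T = 1/3.04585 = 0.328316
Efficiency = (1 - 0.328316)*100 = 67.168 %


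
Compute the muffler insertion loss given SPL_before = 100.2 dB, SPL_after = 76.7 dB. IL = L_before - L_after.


Insertion loss = SPL without muffler - SPL with muffler
IL = 100.2 - 76.7 = 23.5 dB


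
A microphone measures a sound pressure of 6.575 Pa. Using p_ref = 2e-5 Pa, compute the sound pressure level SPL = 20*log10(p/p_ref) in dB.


p / p_ref = 6.575 / 2e-5 = 328750
SPL = 20 * log10(328750) = 110.34 dB


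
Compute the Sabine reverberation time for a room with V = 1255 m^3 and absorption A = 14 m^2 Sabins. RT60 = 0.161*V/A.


RT60 = 0.161 * 1255 / 14 = 14.433 s


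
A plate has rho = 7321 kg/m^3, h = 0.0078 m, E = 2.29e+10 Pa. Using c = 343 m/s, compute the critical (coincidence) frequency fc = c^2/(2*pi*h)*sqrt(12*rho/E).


12*rho/E = 12*7321/2.29e+10 = 3.83633e-06
sqrt(12*rho/E) = sqrt(3.83633e-06) = 0.00195866
c^2/(2*pi*h) = 343^2/(2*pi*0.0078) = 2.40057e+06
fc = 2.40057e+06 * 0.00195866 = 4701.9 Hz


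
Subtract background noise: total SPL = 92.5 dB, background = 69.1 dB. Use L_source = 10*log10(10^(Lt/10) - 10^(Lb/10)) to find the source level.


10^(92.5/10) = 1.77828e+09
10^(69.1/10) = 8.12831e+06
Difference = 1.77828e+09 - 8.12831e+06 = 1.77015e+09
L_source = 10*log10(1.77015e+09) = 92.48 dB


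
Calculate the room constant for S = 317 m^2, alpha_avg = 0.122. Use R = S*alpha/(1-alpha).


R = 317 * 0.122 / (1 - 0.122) = 44.048 m^2


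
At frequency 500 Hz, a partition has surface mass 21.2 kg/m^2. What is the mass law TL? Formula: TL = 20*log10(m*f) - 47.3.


m * f = 21.2 * 500 = 10600
20*log10(10600) = 80.5061 dB
TL = 80.5061 - 47.3 = 33.206 dB


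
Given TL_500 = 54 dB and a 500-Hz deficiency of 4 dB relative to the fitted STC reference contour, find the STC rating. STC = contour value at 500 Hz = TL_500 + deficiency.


By ASTM E413, STC = value of the fitted reference contour at 500 Hz.
Contour value at 500 Hz = TL_500 + deficiency = 54 + 4 = 58
STC = 58


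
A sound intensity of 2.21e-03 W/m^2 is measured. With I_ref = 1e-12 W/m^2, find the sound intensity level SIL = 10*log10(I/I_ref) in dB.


I / I_ref = 2.21e-03 / 1e-12 = 2.21e+09
SIL = 10 * log10(2.21e+09) = 93.444 dB


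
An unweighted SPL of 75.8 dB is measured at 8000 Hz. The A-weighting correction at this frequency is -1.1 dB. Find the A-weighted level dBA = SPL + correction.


A-weighting table: 8000 Hz -> -1.1 dB correction
SPL_A = SPL + correction = 75.8 + (-1.1) = 74.7 dBA


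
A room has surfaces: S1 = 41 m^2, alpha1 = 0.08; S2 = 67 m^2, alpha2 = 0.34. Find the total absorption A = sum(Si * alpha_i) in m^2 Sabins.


41 * 0.08 = 3.28
67 * 0.34 = 22.78
A_total = 3.28 + 22.78 = 26.06 m^2


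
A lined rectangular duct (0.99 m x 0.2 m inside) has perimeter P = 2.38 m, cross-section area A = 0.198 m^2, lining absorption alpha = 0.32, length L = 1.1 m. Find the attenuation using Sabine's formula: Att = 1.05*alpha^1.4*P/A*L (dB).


alpha^1.4 = 0.32^1.4 = 0.202866
Attenuation rate = 1.05 * alpha^1.4 * P / A
= 1.05 * 0.202866 * 2.38 / 0.198 = 2.56041 dB/m
Total Att = 2.56041 * 1.1 = 2.8165 dB


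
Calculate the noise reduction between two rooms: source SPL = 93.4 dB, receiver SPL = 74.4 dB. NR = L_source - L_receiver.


NR = L_source - L_receiver (difference between source and receiving room levels)
NR = 93.4 - 74.4 = 19 dB


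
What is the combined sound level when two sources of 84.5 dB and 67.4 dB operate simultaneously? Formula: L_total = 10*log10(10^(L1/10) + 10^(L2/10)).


10^(84.5/10) = 2.81838e+08
10^(67.4/10) = 5.49541e+06
Sum = 2.81838e+08 + 5.49541e+06 = 2.87333e+08
L_total = 10*log10(2.87333e+08) = 84.584 dB


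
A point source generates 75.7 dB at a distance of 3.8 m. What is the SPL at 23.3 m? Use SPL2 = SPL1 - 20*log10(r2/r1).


r2/r1 = 23.3/3.8 = 6.13158
Correction = 20*log10(6.13158) = 15.7514 dB
SPL2 = 75.7 - 15.7514 = 59.949 dB


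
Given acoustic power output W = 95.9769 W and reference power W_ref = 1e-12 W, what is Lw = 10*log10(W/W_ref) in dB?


W / W_ref = 95.9769 / 1e-12 = 9.59769e+13
Lw = 10 * log10(9.59769e+13) = 139.82 dB


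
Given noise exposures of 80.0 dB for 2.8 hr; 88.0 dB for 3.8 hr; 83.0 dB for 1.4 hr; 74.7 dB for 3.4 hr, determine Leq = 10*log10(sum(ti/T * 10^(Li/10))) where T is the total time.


T_total = 2.8 + 3.8 + 1.4 + 3.4 = 11.4 hr
(2.8/11.4) * 10^(80.0/10) = 2.45614e+07
(3.8/11.4) * 10^(88.0/10) = 2.10319e+08
(1.4/11.4) * 10^(83.0/10) = 2.45032e+07
(3.4/11.4) * 10^(74.7/10) = 8.80185e+06
Sum = 2.45614e+07 + 2.10319e+08 + 2.45032e+07 + 8.80185e+06 = 2.68185e+08
Leq = 10*log10(2.68185e+08) = 84.284 dB


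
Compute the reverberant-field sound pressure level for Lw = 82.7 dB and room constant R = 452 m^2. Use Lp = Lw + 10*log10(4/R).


4/R = 4/452 = 0.00884956
Lp = 82.7 + 10*log10(0.00884956) = 62.169 dB


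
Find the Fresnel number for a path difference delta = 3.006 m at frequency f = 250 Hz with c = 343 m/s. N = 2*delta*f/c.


N = 2*delta*f/c = 2*delta/lambda, where lambda = c/f
lambda = 343 / 250 = 1.372 m
N = 2 * 3.006 / 1.372 = 4.3819


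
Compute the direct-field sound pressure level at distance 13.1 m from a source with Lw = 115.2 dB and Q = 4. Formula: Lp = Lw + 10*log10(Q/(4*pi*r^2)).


4*pi*r^2 = 4*pi*13.1^2 = 2156.51 m^2
Q / (4*pi*r^2) = 4 / 2156.51 = 0.00185485
Lp = 115.2 + 10*log10(0.00185485) = 87.883 dB


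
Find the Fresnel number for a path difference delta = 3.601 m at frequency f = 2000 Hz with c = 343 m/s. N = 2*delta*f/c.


N = 2*delta*f/c = 2*delta/lambda, where lambda = c/f
lambda = 343 / 2000 = 0.1715 m
N = 2 * 3.601 / 0.1715 = 41.994


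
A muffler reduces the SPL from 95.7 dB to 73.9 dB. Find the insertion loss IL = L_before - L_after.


Insertion loss = SPL without muffler - SPL with muffler
IL = 95.7 - 73.9 = 21.8 dB


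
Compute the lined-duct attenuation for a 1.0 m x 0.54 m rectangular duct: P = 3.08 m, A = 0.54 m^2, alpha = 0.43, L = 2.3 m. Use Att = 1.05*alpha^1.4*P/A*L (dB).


alpha^1.4 = 0.43^1.4 = 0.3068
Attenuation rate = 1.05 * alpha^1.4 * P / A
= 1.05 * 0.3068 * 3.08 / 0.54 = 1.83739 dB/m
Total Att = 1.83739 * 2.3 = 4.226 dB


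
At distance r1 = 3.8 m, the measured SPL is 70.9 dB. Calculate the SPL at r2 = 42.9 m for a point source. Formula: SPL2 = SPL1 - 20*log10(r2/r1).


r2/r1 = 42.9/3.8 = 11.2895
Correction = 20*log10(11.2895) = 21.0535 dB
SPL2 = 70.9 - 21.0535 = 49.847 dB


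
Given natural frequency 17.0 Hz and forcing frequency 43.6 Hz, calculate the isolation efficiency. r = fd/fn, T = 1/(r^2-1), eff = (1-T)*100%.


r = 43.6 / 17.0 = 2.56471
r^2 - 1 = 2.56471^2 - 1 = 5.57774
T = 1/5.57774 = 0.179284
Efficiency = (1 - 0.179284)*100 = 82.072 %


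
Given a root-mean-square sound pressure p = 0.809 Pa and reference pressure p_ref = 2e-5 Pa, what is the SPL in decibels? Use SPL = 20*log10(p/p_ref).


p / p_ref = 0.809 / 2e-5 = 40450
SPL = 20 * log10(40450) = 92.138 dB


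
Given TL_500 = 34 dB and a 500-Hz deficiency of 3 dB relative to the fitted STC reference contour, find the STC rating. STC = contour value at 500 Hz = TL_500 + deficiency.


By ASTM E413, STC = value of the fitted reference contour at 500 Hz.
Contour value at 500 Hz = TL_500 + deficiency = 34 + 3 = 37
STC = 37


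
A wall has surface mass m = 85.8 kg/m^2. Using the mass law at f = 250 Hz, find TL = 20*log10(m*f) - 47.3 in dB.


m * f = 85.8 * 250 = 21450
20*log10(21450) = 86.6285 dB
TL = 86.6285 - 47.3 = 39.329 dB


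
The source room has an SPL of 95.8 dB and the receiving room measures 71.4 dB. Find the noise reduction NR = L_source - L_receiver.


NR = L_source - L_receiver (difference between source and receiving room levels)
NR = 95.8 - 71.4 = 24.4 dB


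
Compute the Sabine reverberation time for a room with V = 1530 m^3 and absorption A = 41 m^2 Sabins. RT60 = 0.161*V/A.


RT60 = 0.161 * 1530 / 41 = 6.008 s


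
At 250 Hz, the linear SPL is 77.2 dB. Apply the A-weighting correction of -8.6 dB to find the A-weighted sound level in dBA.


A-weighting table: 250 Hz -> -8.6 dB correction
SPL_A = SPL + correction = 77.2 + (-8.6) = 68.6 dBA


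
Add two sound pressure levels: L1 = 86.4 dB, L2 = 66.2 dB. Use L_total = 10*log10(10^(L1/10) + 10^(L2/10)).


10^(86.4/10) = 4.36516e+08
10^(66.2/10) = 4.16869e+06
Sum = 4.36516e+08 + 4.16869e+06 = 4.40685e+08
L_total = 10*log10(4.40685e+08) = 86.441 dB


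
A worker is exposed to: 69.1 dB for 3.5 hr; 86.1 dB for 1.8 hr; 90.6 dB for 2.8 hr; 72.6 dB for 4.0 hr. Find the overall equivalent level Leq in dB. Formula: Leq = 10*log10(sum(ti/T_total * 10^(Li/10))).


T_total = 3.5 + 1.8 + 2.8 + 4.0 = 12.1 hr
(3.5/12.1) * 10^(69.1/10) = 2.35116e+06
(1.8/12.1) * 10^(86.1/10) = 6.0602e+07
(2.8/12.1) * 10^(90.6/10) = 2.65688e+08
(4.0/12.1) * 10^(72.6/10) = 6.01554e+06
Sum = 2.35116e+06 + 6.0602e+07 + 2.65688e+08 + 6.01554e+06 = 3.34657e+08
Leq = 10*log10(3.34657e+08) = 85.246 dB


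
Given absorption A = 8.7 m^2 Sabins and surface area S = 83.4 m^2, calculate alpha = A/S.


Absorption coefficient = absorbed power / incident power
alpha = A / S = 8.7 / 83.4 = 0.10432


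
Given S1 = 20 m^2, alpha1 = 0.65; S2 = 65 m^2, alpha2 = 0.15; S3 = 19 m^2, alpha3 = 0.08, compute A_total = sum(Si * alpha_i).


20 * 0.65 = 13
65 * 0.15 = 9.75
19 * 0.08 = 1.52
A_total = 13 + 9.75 + 1.52 = 24.27 m^2


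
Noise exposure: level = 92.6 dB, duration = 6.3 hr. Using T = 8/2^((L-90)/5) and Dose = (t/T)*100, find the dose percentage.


T_allowed = 8 / 2^((92.6 - 90)/5) = 5.57897 hr
Dose = 6.3 / 5.57897 * 100 = 112.92 %


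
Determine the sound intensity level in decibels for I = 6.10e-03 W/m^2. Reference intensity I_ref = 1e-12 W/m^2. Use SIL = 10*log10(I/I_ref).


I / I_ref = 6.10e-03 / 1e-12 = 6.1e+09
SIL = 10 * log10(6.1e+09) = 97.853 dB


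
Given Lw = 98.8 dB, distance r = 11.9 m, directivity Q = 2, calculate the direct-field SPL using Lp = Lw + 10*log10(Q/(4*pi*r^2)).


4*pi*r^2 = 4*pi*11.9^2 = 1779.52 m^2
Q / (4*pi*r^2) = 2 / 1779.52 = 0.0011239
Lp = 98.8 + 10*log10(0.0011239) = 69.307 dB


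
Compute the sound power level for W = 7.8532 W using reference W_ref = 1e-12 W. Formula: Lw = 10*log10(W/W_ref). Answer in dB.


W / W_ref = 7.8532 / 1e-12 = 7.8532e+12
Lw = 10 * log10(7.8532e+12) = 128.95 dB


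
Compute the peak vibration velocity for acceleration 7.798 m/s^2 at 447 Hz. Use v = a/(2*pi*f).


omega = 2*pi*f = 2*pi*447 = 2808.58 rad/s
v = a / omega = 7.798 / 2808.58 = 0.0027765 m/s


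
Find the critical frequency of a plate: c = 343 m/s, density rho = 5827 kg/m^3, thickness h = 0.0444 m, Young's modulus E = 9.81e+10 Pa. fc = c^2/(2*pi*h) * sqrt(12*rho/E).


12*rho/E = 12*5827/9.81e+10 = 7.12783e-07
sqrt(12*rho/E) = sqrt(7.12783e-07) = 0.000844265
c^2/(2*pi*h) = 343^2/(2*pi*0.0444) = 421721
fc = 421721 * 0.000844265 = 356.04 Hz


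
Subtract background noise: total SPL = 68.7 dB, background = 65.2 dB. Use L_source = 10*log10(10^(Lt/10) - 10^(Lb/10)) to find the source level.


10^(68.7/10) = 7.4131e+06
10^(65.2/10) = 3.31131e+06
Difference = 7.4131e+06 - 3.31131e+06 = 4.10179e+06
L_source = 10*log10(4.10179e+06) = 66.13 dB


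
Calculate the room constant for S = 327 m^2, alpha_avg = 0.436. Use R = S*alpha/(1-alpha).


R = 327 * 0.436 / (1 - 0.436) = 252.79 m^2


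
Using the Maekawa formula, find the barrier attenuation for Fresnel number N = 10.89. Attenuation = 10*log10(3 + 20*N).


3 + 20*N = 3 + 20*10.89 = 220.8
Att = 10*log10(220.8) = 23.44 dB


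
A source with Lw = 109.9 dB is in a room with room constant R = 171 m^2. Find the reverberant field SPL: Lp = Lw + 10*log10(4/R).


4/R = 4/171 = 0.0233918
Lp = 109.9 + 10*log10(0.0233918) = 93.591 dB


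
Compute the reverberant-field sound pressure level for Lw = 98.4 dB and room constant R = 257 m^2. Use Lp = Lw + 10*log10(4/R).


4/R = 4/257 = 0.0155642
Lp = 98.4 + 10*log10(0.0155642) = 80.321 dB


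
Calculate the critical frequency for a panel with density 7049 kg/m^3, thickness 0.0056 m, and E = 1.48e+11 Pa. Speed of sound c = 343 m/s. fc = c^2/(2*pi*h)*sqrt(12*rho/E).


12*rho/E = 12*7049/1.48e+11 = 5.71541e-07
sqrt(12*rho/E) = sqrt(5.71541e-07) = 0.000756003
c^2/(2*pi*h) = 343^2/(2*pi*0.0056) = 3.34365e+06
fc = 3.34365e+06 * 0.000756003 = 2527.8 Hz


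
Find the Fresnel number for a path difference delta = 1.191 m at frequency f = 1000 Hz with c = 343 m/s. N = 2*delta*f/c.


N = 2*delta*f/c = 2*delta/lambda, where lambda = c/f
lambda = 343 / 1000 = 0.343 m
N = 2 * 1.191 / 0.343 = 6.9446


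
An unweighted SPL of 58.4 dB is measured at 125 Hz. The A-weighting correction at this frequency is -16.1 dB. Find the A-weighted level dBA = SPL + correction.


A-weighting table: 125 Hz -> -16.1 dB correction
SPL_A = SPL + correction = 58.4 + (-16.1) = 42.3 dBA


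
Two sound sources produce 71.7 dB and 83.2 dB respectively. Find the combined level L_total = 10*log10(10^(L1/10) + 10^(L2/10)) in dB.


10^(71.7/10) = 1.47911e+07
10^(83.2/10) = 2.0893e+08
Sum = 1.47911e+07 + 2.0893e+08 = 2.23721e+08
L_total = 10*log10(2.23721e+08) = 83.497 dB


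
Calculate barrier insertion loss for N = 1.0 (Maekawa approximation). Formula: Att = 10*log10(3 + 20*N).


3 + 20*N = 3 + 20*1.0 = 23
Att = 10*log10(23) = 13.617 dB


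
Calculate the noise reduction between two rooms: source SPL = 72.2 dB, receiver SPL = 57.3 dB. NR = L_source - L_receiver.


NR = L_source - L_receiver (difference between source and receiving room levels)
NR = 72.2 - 57.3 = 14.9 dB


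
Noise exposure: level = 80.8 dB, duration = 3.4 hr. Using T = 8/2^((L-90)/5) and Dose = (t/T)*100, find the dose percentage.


T_allowed = 8 / 2^((80.8 - 90)/5) = 28.6408 hr
Dose = 3.4 / 28.6408 * 100 = 11.871 %


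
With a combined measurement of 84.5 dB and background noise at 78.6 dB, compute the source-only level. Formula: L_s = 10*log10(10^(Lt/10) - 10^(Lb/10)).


10^(84.5/10) = 2.81838e+08
10^(78.6/10) = 7.24436e+07
Difference = 2.81838e+08 - 7.24436e+07 = 2.09394e+08
L_source = 10*log10(2.09394e+08) = 83.21 dB


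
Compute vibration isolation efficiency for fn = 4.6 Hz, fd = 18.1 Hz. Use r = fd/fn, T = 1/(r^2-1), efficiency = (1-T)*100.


r = 18.1 / 4.6 = 3.93478
r^2 - 1 = 3.93478^2 - 1 = 14.4825
T = 1/14.4825 = 0.0690489
Efficiency = (1 - 0.0690489)*100 = 93.095 %


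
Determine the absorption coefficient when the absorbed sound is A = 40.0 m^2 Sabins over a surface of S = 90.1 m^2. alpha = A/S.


Absorption coefficient = absorbed power / incident power
alpha = A / S = 40.0 / 90.1 = 0.44395


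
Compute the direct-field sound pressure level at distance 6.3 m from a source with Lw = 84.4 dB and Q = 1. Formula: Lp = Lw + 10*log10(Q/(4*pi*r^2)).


4*pi*r^2 = 4*pi*6.3^2 = 498.759 m^2
Q / (4*pi*r^2) = 1 / 498.759 = 0.00200498
Lp = 84.4 + 10*log10(0.00200498) = 57.421 dB


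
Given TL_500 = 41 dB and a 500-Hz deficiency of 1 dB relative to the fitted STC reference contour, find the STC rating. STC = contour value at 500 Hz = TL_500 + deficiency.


By ASTM E413, STC = value of the fitted reference contour at 500 Hz.
Contour value at 500 Hz = TL_500 + deficiency = 41 + 1 = 42
STC = 42


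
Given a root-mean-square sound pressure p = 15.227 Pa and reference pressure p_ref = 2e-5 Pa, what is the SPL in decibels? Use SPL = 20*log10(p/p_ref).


p / p_ref = 15.227 / 2e-5 = 761350
SPL = 20 * log10(761350) = 117.63 dB


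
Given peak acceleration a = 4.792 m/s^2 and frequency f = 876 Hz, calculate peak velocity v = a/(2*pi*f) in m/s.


omega = 2*pi*f = 2*pi*876 = 5504.07 rad/s
v = a / omega = 4.792 / 5504.07 = 0.00087063 m/s


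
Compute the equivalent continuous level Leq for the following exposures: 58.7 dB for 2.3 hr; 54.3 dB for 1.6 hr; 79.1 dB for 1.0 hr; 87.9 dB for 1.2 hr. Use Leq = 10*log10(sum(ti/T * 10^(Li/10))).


T_total = 2.3 + 1.6 + 1.0 + 1.2 = 6.1 hr
(2.3/6.1) * 10^(58.7/10) = 279510
(1.6/6.1) * 10^(54.3/10) = 70597.6
(1.0/6.1) * 10^(79.1/10) = 1.33251e+07
(1.2/6.1) * 10^(87.9/10) = 1.21297e+08
Sum = 279510 + 70597.6 + 1.33251e+07 + 1.21297e+08 = 1.34972e+08
Leq = 10*log10(1.34972e+08) = 81.302 dB


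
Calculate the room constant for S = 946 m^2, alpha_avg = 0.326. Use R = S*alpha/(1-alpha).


R = 946 * 0.326 / (1 - 0.326) = 457.56 m^2


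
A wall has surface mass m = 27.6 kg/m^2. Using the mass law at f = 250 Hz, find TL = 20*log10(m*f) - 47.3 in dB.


m * f = 27.6 * 250 = 6900
20*log10(6900) = 76.777 dB
TL = 76.777 - 47.3 = 29.477 dB


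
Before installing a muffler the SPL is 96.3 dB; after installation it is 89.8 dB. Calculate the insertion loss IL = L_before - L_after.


Insertion loss = SPL without muffler - SPL with muffler
IL = 96.3 - 89.8 = 6.5 dB


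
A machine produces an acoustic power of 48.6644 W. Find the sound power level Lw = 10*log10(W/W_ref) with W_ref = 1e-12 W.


W / W_ref = 48.6644 / 1e-12 = 4.86644e+13
Lw = 10 * log10(4.86644e+13) = 136.87 dB


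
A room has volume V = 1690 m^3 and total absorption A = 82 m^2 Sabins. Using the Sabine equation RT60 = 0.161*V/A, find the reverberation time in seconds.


RT60 = 0.161 * 1690 / 82 = 3.3182 s


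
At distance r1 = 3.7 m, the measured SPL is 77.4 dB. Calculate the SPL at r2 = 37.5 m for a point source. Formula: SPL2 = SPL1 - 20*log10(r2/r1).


r2/r1 = 37.5/3.7 = 10.1351
Correction = 20*log10(10.1351) = 20.1166 dB
SPL2 = 77.4 - 20.1166 = 57.283 dB


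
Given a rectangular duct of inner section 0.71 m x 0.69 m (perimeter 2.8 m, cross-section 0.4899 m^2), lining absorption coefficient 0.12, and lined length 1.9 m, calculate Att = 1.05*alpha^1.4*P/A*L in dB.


alpha^1.4 = 0.12^1.4 = 0.0513871
Attenuation rate = 1.05 * alpha^1.4 * P / A
= 1.05 * 0.0513871 * 2.8 / 0.4899 = 0.308386 dB/m
Total Att = 0.308386 * 1.9 = 0.58593 dB


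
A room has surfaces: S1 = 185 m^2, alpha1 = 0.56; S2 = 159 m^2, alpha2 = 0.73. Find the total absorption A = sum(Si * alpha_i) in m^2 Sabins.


185 * 0.56 = 103.6
159 * 0.73 = 116.07
A_total = 103.6 + 116.07 = 219.67 m^2


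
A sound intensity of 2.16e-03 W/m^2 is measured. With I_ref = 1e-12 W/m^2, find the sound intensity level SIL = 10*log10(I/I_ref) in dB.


I / I_ref = 2.16e-03 / 1e-12 = 2.16e+09
SIL = 10 * log10(2.16e+09) = 93.345 dB


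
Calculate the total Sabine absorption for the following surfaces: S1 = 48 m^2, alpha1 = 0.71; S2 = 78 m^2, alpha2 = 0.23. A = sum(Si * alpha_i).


48 * 0.71 = 34.08
78 * 0.23 = 17.94
A_total = 34.08 + 17.94 = 52.02 m^2


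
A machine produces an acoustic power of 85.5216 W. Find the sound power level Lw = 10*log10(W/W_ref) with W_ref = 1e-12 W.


W / W_ref = 85.5216 / 1e-12 = 8.55216e+13
Lw = 10 * log10(8.55216e+13) = 139.32 dB


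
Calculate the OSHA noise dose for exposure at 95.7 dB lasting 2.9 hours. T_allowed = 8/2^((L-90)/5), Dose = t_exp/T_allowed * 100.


T_allowed = 8 / 2^((95.7 - 90)/5) = 3.63008 hr
Dose = 2.9 / 3.63008 * 100 = 79.888 %


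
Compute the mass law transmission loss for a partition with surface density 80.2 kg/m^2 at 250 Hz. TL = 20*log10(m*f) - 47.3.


m * f = 80.2 * 250 = 20050
20*log10(20050) = 86.0423 dB
TL = 86.0423 - 47.3 = 38.742 dB


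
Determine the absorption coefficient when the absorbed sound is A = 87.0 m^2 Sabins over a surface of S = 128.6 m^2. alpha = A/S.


Absorption coefficient = absorbed power / incident power
alpha = A / S = 87.0 / 128.6 = 0.67652


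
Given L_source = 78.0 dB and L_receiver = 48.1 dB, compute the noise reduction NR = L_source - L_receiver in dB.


NR = L_source - L_receiver (difference between source and receiving room levels)
NR = 78.0 - 48.1 = 29.9 dB


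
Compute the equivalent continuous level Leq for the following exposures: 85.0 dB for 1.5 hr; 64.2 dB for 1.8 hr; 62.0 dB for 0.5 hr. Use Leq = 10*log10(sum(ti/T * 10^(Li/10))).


T_total = 1.5 + 1.8 + 0.5 = 3.8 hr
(1.5/3.8) * 10^(85.0/10) = 1.24827e+08
(1.8/3.8) * 10^(64.2/10) = 1.24592e+06
(0.5/3.8) * 10^(62.0/10) = 208539
Sum = 1.24827e+08 + 1.24592e+06 + 208539 = 1.26281e+08
Leq = 10*log10(1.26281e+08) = 81.013 dB


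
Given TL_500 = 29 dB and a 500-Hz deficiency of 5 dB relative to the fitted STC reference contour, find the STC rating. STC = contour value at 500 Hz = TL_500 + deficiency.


By ASTM E413, STC = value of the fitted reference contour at 500 Hz.
Contour value at 500 Hz = TL_500 + deficiency = 29 + 5 = 34
STC = 34


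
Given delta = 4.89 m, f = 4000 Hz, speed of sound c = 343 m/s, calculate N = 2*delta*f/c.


N = 2*delta*f/c = 2*delta/lambda, where lambda = c/f
lambda = 343 / 4000 = 0.08575 m
N = 2 * 4.89 / 0.08575 = 114.05


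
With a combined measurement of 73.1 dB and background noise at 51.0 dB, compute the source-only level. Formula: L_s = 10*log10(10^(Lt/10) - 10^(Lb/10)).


10^(73.1/10) = 2.04174e+07
10^(51.0/10) = 125893
Difference = 2.04174e+07 - 125893 = 2.02915e+07
L_source = 10*log10(2.02915e+07) = 73.073 dB
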